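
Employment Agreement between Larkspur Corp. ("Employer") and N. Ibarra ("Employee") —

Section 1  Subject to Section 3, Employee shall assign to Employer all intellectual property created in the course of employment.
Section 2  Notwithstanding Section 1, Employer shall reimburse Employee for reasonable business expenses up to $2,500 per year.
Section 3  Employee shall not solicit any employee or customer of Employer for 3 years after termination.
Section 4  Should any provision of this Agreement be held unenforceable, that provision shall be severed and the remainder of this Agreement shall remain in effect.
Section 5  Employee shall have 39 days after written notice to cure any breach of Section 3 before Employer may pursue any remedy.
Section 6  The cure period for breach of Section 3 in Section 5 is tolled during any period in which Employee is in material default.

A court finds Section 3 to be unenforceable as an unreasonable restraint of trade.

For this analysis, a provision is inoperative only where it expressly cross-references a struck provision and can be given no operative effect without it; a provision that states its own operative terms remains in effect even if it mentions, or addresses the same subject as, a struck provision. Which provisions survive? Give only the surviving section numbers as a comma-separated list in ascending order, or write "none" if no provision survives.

Section 3 is struck. Section 5 operates only by reference to Section 3, so it falls with Section 3. Section 6 operates only by reference to Section 5, so it falls with Section 5. Section 1 mentions Section 3 but its own obligation stands independently of Section 3, so Section 1 is not affected. Under the severability clause in Section 4, the remaining provisions continue in force. That leaves Section 1, Section 2, and Section 4 in effect.

1, 2, 4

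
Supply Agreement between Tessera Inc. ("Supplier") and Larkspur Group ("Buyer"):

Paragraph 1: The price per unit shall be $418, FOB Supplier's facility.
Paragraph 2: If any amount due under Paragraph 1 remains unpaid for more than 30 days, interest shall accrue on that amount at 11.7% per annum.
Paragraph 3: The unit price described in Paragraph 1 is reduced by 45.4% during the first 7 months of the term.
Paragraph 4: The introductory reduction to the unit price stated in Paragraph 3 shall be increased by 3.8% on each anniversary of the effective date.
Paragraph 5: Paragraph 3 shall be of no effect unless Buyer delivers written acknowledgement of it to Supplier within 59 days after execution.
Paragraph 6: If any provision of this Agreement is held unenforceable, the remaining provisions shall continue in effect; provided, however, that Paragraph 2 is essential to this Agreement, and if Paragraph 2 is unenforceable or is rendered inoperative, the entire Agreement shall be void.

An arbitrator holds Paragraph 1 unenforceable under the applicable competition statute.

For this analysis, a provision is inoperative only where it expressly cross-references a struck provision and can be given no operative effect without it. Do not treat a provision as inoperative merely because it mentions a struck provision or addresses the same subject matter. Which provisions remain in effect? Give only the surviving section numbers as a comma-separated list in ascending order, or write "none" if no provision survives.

Paragraph 1 is struck. Paragraph 2 operates only by reference to Paragraph 1, so it falls with Paragraph 1. The whole of Paragraph 3 is the introductory reduction to the unit price, defined by reference to Paragraph 1, so Paragraph 3 cannot stand once Paragraph 1 is removed. Paragraph 4 operates only by reference to Paragraph 3, so it falls with Paragraph 3. Paragraph 5 has no operative effect of its own apart from Paragraph 3 and is therefore inoperative. Paragraph 6 makes Paragraph 2 an essential term, and Paragraph 2 has been rendered inoperative by the cascade; under Paragraph 6, the entire Agreement is therefore void. No provision of the Agreement survives.

none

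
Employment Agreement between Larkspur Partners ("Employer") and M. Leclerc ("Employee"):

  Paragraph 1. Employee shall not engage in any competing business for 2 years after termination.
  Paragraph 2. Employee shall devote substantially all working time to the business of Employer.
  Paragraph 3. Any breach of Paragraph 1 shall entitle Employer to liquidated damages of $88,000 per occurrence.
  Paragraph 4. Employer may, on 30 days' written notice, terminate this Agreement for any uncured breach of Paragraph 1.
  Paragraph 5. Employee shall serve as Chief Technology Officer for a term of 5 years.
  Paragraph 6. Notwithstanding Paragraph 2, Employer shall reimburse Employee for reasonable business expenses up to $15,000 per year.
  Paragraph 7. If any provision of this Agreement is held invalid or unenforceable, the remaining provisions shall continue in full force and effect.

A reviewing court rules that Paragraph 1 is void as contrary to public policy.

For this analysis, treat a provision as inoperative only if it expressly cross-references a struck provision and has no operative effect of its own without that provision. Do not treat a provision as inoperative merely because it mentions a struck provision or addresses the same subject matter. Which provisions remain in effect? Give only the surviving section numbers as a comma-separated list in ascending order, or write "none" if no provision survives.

Paragraph 1 is struck. Paragraph 3 has no operative effect of its own apart from Paragraph 1 and is therefore inoperative. Paragraph 4 has no operative effect of its own apart from Paragraph 1 and is therefore inoperative. Paragraph 7 is a severability clause and preserves every provision that can still be given independent effect. The provisions still in force are Paragraph 2, Paragraph 5, Paragraph 6, and Paragraph 7.

2, 5, 6, 7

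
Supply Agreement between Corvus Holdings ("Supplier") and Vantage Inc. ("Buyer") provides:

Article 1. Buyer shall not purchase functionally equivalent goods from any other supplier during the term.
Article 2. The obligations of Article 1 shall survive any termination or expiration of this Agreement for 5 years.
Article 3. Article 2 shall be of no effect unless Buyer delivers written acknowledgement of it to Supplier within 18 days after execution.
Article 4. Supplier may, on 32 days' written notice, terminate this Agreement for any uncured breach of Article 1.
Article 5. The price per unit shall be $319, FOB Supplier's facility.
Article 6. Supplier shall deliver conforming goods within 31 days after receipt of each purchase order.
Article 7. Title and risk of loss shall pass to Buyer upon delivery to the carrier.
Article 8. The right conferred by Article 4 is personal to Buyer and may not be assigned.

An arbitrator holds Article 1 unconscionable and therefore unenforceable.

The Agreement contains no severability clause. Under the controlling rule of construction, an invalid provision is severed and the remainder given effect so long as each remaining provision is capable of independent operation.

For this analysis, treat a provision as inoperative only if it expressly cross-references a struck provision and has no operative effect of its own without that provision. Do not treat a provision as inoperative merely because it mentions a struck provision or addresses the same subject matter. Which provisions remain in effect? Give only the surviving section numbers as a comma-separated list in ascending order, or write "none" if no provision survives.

Article 1 is struck. The only function of Article 2 is the survival period for Article 1, so it cannot stand once Article 1 is removed. Article 4 merely fixes the termination right for breach of Article 1; with Article 1 gone it has nothing to operate on and falls away. Article 3 operates only by reference to Article 2, so it falls with Article 2. Article 8 has no operative effect of its own apart from Article 4 and is therefore inoperative. With no severability clause, the stated default rule severs what cannot stand and enforces each remaining provision that can operate on its own. Article 5, Article 6, and Article 7 remain in effect.

5, 6, 7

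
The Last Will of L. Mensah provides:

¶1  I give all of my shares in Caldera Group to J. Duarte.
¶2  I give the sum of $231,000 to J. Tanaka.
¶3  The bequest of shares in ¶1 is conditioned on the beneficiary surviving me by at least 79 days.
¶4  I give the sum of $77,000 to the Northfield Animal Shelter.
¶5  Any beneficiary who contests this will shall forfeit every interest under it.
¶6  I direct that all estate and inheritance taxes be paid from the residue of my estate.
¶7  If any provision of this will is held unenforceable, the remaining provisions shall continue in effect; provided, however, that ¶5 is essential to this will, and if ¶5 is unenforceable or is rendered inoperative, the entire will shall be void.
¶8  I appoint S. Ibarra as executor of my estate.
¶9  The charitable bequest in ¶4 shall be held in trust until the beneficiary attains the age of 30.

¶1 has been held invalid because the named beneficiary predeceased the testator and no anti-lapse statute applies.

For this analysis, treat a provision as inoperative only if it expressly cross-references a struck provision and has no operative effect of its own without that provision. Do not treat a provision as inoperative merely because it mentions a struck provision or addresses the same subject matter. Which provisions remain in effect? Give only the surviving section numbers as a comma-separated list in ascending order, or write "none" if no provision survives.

¶1 is struck. The only function of ¶3 is the survivorship condition on ¶1, so it cannot stand once ¶1 is removed. ¶7 makes ¶5 an essential term, but ¶5 is unaffected, so the severability proviso in ¶7 preserves the remaining provisions. The provisions still in force are ¶2, ¶4, ¶5, ¶6, ¶7, ¶8, and ¶9.

2, 4, 5, 6, 7, 8, 9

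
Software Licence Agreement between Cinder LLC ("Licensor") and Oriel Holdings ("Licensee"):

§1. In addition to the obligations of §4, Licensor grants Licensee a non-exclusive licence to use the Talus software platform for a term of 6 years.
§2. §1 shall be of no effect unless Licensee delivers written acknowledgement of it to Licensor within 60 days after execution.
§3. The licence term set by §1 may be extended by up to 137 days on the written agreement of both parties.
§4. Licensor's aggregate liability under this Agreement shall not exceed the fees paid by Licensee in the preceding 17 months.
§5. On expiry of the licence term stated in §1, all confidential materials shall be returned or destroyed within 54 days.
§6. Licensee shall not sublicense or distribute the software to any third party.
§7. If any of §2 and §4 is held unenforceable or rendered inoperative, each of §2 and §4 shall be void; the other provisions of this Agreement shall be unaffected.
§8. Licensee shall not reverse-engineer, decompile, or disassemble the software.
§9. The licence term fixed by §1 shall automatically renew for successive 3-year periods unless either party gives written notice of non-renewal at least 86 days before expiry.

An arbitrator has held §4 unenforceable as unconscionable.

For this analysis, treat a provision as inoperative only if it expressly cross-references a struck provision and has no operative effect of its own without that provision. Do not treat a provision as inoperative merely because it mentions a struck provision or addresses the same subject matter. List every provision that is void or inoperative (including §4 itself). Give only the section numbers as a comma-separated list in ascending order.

2, 4

§4 is struck. Although §1 refers to §4, its operative terms do not depend on §4, so it remains in effect. Nothing else in the Agreement is defined by reference to §4. §7 declares §2 and §4 mutually dependent; since one of them has fallen, all of them are of no effect. That brings down §2 as well. The remainder continues in force under §7. The provisions still in force are §1, §3, §5, §6, §7, §8, and §9.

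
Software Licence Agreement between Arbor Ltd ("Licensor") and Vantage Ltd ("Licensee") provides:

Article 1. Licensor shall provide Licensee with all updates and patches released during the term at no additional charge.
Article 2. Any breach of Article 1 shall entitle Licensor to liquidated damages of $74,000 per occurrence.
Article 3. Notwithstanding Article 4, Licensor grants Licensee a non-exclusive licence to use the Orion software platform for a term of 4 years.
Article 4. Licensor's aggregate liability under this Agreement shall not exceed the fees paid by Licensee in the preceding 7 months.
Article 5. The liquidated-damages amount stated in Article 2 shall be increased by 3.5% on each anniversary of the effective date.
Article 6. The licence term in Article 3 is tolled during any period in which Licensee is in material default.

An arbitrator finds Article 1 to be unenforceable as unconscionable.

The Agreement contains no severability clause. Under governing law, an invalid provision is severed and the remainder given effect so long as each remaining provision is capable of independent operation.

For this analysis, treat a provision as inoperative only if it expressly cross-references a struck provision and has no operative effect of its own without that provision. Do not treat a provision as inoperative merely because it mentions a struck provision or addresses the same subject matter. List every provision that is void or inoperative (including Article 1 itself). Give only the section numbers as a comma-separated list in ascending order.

1, 2, 5

Article 1 is struck. Article 2 operates only by reference to Article 1, so it falls with Article 1. Article 5 does nothing except set the escalation of the liquidated-damages amount by reference to Article 2; with Article 2 gone it has no independent effect and is inoperative. Under the stated default rule, only provisions that cannot operate independently fall away; the rest are enforced. The provisions still in force are Article 3, Article 4, and Article 6.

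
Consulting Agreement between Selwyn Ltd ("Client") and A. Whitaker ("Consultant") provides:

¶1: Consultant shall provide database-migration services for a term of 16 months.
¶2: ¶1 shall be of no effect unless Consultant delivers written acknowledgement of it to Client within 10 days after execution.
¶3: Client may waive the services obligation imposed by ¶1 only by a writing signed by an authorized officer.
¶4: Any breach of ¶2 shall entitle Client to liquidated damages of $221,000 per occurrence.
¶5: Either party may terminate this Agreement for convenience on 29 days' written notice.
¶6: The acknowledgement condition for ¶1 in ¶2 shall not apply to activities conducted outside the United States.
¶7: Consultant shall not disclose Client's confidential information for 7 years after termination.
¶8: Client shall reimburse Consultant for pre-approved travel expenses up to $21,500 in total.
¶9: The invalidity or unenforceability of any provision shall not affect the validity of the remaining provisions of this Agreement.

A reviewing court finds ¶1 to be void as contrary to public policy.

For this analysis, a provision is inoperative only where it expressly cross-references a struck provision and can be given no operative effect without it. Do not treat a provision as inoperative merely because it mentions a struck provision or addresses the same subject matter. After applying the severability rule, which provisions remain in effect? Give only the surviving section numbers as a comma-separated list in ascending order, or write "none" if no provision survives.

5, 7, 8, 9

¶1 is struck. The only function of ¶2 is the acknowledgement condition for ¶1, so it cannot stand once ¶1 is removed. The only function of ¶3 is the waiver condition for ¶1, so it cannot stand once ¶1 is removed. ¶4 does nothing except set the liquidated-damages amount by reference to ¶2; with ¶2 gone it has no independent effect and is inoperative. The whole of ¶6 is the carve-out from the acknowledgement condition for ¶1, defined by reference to ¶2, so ¶6 cannot stand once ¶2 is removed. ¶9 is a severability clause and preserves every provision that can still be given independent effect. ¶5, ¶7, ¶8, and ¶9 remain in effect.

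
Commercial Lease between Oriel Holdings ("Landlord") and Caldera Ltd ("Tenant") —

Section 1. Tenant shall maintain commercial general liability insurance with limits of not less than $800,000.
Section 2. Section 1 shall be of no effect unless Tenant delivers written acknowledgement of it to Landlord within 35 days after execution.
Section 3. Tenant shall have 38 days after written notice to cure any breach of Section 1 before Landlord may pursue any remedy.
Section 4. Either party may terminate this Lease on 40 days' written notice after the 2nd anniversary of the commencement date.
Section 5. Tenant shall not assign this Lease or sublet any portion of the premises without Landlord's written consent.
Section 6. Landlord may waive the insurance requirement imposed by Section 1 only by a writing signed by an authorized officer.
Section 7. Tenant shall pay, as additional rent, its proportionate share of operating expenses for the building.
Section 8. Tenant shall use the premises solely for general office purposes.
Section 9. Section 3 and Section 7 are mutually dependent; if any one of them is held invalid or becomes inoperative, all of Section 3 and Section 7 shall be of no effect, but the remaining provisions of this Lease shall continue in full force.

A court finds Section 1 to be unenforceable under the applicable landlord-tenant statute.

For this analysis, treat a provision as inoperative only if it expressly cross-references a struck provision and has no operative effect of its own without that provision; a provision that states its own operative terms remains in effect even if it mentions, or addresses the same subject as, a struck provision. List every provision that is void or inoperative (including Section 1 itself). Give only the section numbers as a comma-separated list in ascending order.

1, 2, 3, 6, 7

Section 1 is struck. Section 2 merely fixes the acknowledgement condition for Section 1; with Section 1 gone it has nothing to operate on and falls away. Section 3 merely fixes the cure period for breach of Section 1; with Section 1 gone it has nothing to operate on and falls away. The only function of Section 6 is the waiver condition for Section 1, so it cannot stand once Section 1 is removed. Section 9 declares Section 3 and Section 7 mutually dependent; since one of them has fallen, all of them are of no effect. That brings down Section 7 as well. The remainder continues in force under Section 9. Section 4, Section 5, Section 8, and Section 9 remain in effect.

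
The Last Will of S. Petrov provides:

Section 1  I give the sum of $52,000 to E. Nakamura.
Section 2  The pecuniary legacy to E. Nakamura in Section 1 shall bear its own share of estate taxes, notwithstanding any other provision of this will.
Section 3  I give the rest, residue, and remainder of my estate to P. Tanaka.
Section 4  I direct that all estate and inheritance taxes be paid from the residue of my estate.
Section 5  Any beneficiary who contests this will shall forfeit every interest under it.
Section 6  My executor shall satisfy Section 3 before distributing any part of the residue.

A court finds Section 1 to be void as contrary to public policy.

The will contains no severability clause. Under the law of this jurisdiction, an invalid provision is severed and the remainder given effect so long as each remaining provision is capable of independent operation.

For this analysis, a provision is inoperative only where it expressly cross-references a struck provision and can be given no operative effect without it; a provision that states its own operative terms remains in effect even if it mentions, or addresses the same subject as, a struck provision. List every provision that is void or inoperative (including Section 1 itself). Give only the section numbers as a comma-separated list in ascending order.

Section 1 is struck. Section 2 operates only by reference to Section 1, so it falls with Section 1. With no severability clause, the stated default rule severs what cannot stand and enforces each remaining provision that can operate on its own. Section 3, Section 4, Section 5, and Section 6 remain in effect.

1, 2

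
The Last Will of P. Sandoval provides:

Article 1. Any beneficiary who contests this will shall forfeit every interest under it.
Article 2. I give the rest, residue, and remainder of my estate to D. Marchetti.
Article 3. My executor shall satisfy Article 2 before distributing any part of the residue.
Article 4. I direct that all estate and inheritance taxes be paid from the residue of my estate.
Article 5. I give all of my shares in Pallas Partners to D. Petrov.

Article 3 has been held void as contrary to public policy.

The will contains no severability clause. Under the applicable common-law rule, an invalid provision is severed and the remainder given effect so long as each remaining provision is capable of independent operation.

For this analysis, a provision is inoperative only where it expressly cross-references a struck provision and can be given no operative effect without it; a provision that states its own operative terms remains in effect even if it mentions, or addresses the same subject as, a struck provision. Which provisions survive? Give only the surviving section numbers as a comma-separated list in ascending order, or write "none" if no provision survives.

1, 2, 4, 5

Article 3 is struck. No other provision's operative terms depend on Article 3. With no severability clause, the stated default rule severs what cannot stand and enforces each remaining provision that can operate on its own. That leaves Article 1, Article 2, Article 4, and Article 5 in effect.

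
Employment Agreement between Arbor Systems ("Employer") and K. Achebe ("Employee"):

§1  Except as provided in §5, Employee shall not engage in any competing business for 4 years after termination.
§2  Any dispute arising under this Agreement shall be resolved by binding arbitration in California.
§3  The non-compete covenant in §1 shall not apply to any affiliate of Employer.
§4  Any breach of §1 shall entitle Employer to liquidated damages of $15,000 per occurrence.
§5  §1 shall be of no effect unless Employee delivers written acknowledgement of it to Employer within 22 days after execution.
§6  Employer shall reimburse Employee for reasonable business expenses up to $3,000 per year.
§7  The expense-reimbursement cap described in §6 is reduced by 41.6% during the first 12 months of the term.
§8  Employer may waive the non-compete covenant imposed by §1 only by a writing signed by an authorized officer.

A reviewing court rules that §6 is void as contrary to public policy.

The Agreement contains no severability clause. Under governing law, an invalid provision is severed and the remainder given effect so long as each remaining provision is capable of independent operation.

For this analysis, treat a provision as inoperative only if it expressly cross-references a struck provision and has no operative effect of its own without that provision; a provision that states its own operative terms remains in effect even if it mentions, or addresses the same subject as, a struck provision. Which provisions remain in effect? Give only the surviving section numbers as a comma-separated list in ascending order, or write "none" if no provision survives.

1, 2, 3, 4, 5, 8

§6 is struck. The whole of §7 is the introductory reduction to the expense-reimbursement cap, defined by reference to §6, so §7 cannot stand once §6 is removed. With no severability clause, the stated default rule severs what cannot stand and enforces each remaining provision that can operate on its own. That leaves §1, §2, §3, §4, §5, and §8 in effect.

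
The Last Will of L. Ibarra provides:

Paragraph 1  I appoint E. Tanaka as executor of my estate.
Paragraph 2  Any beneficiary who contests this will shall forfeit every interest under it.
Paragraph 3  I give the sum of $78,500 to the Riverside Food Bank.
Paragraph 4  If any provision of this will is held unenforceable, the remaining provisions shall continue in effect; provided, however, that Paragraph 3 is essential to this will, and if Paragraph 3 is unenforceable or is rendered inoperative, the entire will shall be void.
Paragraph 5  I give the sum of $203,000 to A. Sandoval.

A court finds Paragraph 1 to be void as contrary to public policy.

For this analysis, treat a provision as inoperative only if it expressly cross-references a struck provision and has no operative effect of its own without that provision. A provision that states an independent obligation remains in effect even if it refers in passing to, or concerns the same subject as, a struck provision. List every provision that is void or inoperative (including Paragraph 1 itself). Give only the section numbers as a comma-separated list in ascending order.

Paragraph 1 is struck. Nothing else in the will is defined by reference to Paragraph 1. Paragraph 4 makes Paragraph 3 an essential term, but Paragraph 3 is unaffected, so the severability proviso in Paragraph 4 preserves the remaining provisions. That leaves Paragraph 2, Paragraph 3, Paragraph 4, and Paragraph 5 in effect.

1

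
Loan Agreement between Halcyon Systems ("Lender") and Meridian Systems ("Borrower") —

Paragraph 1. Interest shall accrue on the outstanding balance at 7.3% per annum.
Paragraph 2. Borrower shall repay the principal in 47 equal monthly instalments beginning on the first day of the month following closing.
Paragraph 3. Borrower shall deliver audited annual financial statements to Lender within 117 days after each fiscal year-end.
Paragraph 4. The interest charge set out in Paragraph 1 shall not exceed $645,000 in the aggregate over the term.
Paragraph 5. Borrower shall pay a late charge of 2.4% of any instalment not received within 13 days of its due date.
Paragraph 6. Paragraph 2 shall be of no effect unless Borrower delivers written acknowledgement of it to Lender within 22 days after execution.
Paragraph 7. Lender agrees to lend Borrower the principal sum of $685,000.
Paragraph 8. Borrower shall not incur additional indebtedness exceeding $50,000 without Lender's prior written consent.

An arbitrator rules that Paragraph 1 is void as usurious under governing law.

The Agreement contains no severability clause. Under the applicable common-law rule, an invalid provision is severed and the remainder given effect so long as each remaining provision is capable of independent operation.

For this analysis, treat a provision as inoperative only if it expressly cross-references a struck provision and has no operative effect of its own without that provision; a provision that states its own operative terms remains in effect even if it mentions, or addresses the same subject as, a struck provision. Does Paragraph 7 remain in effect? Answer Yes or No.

Paragraph 1 is struck. The whole of Paragraph 4 is the aggregate cap on the interest charge, defined by reference to Paragraph 1, so Paragraph 4 cannot stand once Paragraph 1 is removed. Under the stated default rule, only provisions that cannot operate independently fall away; the rest are enforced. The provisions still in force are Paragraph 2, Paragraph 3, Paragraph 5, Paragraph 6, Paragraph 7, and Paragraph 8. Paragraph 7 is among the surviving provisions, so the answer is yes.

Yes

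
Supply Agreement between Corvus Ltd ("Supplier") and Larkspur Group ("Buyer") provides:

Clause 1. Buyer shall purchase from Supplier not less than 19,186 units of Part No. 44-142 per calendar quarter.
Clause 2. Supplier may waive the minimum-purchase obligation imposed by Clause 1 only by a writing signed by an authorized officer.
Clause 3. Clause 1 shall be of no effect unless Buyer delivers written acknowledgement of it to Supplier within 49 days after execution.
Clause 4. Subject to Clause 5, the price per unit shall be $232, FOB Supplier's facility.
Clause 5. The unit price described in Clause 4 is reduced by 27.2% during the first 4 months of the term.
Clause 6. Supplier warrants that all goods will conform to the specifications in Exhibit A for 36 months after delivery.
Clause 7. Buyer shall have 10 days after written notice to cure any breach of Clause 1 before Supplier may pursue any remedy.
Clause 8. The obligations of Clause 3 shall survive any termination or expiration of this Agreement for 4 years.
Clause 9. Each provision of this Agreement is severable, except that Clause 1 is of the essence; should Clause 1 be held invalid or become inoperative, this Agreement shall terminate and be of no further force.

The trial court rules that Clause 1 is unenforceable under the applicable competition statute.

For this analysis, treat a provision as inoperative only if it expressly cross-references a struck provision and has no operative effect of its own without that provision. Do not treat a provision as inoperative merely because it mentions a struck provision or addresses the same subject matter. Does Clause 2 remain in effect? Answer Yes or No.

Clause 1 is struck. Clause 2 merely fixes the waiver condition for Clause 1; with Clause 1 gone it has nothing to operate on and falls away. Clause 3 operates only by reference to Clause 1, so it falls with Clause 1. The only function of Clause 7 is the cure period for breach of Clause 1, so it cannot stand once Clause 1 is removed. Clause 8 merely fixes the survival period for Clause 3; with Clause 3 gone it has nothing to operate on and falls away. Clause 9 makes Clause 1 an essential term, and Clause 1 is the provision held invalid; under Clause 9, the entire Agreement is therefore void. No provision of the Agreement survives. Clause 2 is among the inoperative provisions, so the answer is no.

No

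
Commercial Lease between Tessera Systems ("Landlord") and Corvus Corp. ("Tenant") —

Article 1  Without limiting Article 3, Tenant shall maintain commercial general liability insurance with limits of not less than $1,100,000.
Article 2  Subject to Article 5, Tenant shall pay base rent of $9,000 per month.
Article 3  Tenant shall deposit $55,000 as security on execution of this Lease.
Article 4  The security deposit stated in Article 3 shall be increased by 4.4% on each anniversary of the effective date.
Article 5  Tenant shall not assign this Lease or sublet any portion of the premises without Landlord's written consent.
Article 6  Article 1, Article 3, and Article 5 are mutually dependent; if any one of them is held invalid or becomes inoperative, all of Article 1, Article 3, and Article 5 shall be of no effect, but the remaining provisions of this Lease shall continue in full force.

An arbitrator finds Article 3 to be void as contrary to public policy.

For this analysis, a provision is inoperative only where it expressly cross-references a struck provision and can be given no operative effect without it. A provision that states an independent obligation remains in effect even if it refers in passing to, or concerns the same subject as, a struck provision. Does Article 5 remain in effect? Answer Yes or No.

Article 3 is struck. The whole of Article 4 is the escalation of the security deposit, defined by reference to Article 3, so Article 4 cannot stand once Article 3 is removed. Although Article 2 refers to Article 5, its operative terms do not depend on Article 5, so it remains in effect. Article 6 declares Article 1, Article 3, and Article 5 mutually dependent; since one of them has fallen, all of them are of no effect. That brings down Article 1 and Article 5 as well. The remainder continues in force under Article 6. That leaves Article 2 and Article 6 in effect. Article 5 is among the inoperative provisions, so the answer is no.

No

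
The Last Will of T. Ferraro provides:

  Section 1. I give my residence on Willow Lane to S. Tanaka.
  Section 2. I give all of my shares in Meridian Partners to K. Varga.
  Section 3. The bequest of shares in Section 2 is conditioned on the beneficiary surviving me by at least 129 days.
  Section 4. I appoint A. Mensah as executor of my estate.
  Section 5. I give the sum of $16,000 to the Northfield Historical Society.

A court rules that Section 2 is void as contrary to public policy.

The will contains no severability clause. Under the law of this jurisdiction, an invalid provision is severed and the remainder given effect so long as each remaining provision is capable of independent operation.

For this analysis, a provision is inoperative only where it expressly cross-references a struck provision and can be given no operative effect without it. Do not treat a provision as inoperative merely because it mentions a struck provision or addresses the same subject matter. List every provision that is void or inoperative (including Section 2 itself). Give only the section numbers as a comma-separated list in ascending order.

Section 2 is struck. Section 3 has no operative effect of its own apart from Section 2 and is therefore inoperative. With no severability clause, the stated default rule severs what cannot stand and enforces each remaining provision that can operate on its own. The provisions still in force are Section 1, Section 4, and Section 5.

2, 3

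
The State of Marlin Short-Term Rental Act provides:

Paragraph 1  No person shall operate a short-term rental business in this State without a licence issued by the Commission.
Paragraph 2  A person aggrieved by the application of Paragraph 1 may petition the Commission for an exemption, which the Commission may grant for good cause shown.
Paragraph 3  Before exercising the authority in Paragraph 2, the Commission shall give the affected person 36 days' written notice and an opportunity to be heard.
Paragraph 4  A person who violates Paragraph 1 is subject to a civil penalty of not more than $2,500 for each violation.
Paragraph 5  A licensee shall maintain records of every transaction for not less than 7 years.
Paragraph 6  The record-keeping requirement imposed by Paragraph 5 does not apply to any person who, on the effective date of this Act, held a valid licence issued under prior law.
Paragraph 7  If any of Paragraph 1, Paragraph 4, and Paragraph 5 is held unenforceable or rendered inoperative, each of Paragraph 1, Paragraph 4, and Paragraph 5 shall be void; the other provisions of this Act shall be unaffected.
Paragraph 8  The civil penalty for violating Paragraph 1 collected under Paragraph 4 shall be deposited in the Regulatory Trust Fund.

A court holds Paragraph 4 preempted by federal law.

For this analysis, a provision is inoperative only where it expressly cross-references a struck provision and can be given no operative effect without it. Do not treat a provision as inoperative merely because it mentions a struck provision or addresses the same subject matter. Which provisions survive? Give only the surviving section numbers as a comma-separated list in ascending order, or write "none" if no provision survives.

Paragraph 4 is struck. Paragraph 8 has no operative effect of its own apart from Paragraph 4 and is therefore inoperative. Paragraph 7 declares Paragraph 1, Paragraph 4, and Paragraph 5 mutually dependent; since one of them has fallen, all of them are of no effect. That brings down Paragraph 1 and Paragraph 5 as well. Paragraph 2, Paragraph 3, and Paragraph 6 in turn depend solely on a provision now struck and likewise fall. The remainder continues in force under Paragraph 7. Only Paragraph 7 remains in effect.

7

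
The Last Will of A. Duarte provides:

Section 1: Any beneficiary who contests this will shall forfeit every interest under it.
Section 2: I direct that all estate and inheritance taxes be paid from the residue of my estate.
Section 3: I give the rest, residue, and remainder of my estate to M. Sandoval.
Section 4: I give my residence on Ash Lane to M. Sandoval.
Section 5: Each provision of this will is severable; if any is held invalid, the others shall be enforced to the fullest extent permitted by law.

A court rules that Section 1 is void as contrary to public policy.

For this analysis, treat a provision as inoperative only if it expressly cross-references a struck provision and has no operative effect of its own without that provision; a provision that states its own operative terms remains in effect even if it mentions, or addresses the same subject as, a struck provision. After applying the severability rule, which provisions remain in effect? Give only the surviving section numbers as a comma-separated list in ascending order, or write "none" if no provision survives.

Section 1 is struck. Nothing else in the will is defined by reference to Section 1. Section 5 is a severability clause and preserves every provision that can still be given independent effect. The provisions still in force are Section 2, Section 3, Section 4, and Section 5.

2, 3, 4, 5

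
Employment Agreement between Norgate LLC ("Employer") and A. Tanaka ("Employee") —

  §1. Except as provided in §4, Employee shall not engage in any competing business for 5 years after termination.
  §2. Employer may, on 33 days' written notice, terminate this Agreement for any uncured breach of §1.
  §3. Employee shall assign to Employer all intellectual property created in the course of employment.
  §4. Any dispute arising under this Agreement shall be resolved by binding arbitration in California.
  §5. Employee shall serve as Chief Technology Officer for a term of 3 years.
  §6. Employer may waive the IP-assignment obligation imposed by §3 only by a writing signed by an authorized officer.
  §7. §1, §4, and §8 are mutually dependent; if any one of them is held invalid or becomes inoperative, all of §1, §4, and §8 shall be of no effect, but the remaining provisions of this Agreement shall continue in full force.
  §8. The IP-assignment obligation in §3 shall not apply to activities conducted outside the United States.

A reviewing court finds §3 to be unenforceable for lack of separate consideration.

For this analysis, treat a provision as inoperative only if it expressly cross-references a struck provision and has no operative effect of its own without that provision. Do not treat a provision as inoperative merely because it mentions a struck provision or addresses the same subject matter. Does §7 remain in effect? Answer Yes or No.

Yes

§3 is struck. §6 has no operative effect of its own apart from §3 and is therefore inoperative. §8 does nothing except set the carve-out from the IP-assignment obligation by reference to §3; with §3 gone it has no independent effect and is inoperative. §7 declares §1, §4, and §8 mutually dependent; since one of them has fallen, all of them are of no effect. That brings down §1 and §4 as well. §2 in turn depends solely on a provision now struck and likewise falls. The remainder continues in force under §7. The provisions still in force are §5 and §7. §7 is among the surviving provisions, so the answer is yes.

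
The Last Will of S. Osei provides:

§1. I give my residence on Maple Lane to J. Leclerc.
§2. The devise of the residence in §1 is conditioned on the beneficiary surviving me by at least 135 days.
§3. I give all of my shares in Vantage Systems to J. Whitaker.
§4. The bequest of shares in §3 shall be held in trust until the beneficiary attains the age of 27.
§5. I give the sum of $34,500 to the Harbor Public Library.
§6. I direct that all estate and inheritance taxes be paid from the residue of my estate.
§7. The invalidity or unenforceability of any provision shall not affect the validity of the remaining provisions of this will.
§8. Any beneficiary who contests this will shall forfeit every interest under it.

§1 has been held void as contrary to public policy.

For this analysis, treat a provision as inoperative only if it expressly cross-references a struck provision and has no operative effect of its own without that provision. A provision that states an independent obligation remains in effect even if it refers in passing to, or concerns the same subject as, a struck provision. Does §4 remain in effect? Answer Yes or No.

Yes

§1 is struck. §2 has no operative effect of its own apart from §1 and is therefore inoperative. §7 is a severability clause and preserves every provision that can still be given independent effect. The provisions still in force are §3, §4, §5, §6, §7, and §8. §4 is among the surviving provisions, so the answer is yes.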